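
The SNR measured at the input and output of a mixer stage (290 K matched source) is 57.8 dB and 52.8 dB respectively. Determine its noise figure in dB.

5.0 dB

NF (dB) = SNR_in(dB) − SNR_out(dB) when the source is at T₀
NF = 57.8 − 52.8 = 5.0 dB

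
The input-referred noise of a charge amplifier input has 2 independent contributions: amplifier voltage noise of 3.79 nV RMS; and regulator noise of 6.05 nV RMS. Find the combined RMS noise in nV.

7.14 nV

Uncorrelated sources add in power (mean-square): V_tot = √(ΣV_i²)
V_tot = √[(3.79×10⁻⁹)² + (6.05×10⁻⁹)²] = 7.14×10⁻⁹ V = 7.14 nV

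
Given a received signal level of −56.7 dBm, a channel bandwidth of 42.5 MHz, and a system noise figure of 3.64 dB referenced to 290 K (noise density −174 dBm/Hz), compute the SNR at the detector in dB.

37.4 dB

Noise floor: N = −174 + 10 log₁₀(B) + NF
10 log₁₀(4.25×10⁷) = 76.28 dB
N = −174 + 76.28 + 3.64 = −94.08 dBm
SNR = P_sig − N = −56.7 − (−94.08) = 37.38 dB → 37.4 dB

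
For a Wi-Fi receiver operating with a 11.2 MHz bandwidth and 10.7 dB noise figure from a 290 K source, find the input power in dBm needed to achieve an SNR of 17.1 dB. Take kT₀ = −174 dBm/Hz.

Sensitivity = −174 + 10 log₁₀(B) + NF + SNR_min
= −174 + 70.49 + 10.7 + 17.1
= −75.71 dBm → −75.7 dBm

−75.7 dBm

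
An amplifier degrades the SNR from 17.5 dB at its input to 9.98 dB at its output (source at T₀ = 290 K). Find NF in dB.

7.52 dB

NF (dB) = SNR_in(dB) − SNR_out(dB) when the source is at T₀
NF = 17.5 − 9.98 = 7.52 dB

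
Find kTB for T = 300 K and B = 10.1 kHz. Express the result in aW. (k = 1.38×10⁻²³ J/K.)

41.8 aW

P_n = kTB = 1.38×10⁻²³ × 300 × 1.01×10⁴ = 4.18×10⁻¹⁷ W = 41.8 aW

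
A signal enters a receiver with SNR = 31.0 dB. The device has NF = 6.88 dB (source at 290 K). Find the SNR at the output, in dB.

By definition F = SNR_in/SNR_out, so in dB: SNR_out = SNR_in − NF
SNR_out = 31.0 − 6.88 = 24.12 dB

24.12 dB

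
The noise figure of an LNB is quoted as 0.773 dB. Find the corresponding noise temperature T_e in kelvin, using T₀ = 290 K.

56.5 K

F = 10^(0.773/10) = 1.19481
T_e = (F − 1)·T₀ = (1.19481 − 1) × 290 = 56.5 K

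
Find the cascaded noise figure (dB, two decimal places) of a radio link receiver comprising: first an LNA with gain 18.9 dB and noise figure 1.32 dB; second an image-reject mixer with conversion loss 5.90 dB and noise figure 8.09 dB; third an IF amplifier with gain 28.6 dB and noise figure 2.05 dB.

Convert to linear (a loss of L dB is a gain of −L dB): F_i = 10^(NF_i/10), G_i = 10^(G_i,dB/10)
  Stage 1: F_1 = 10^(1.32/10) = 1.355, G_1 = 10^(18.9/10) = 77.62
  Stage 2: F_2 = 10^(8.09/10) = 6.442, G_2 = 10^(−5.90/10) = 0.2570
  Stage 3: F_3 = 10^(2.05/10) = 1.603, G_3 = 10^(28.6/10) = 724.4
Friis cascade:
  F = 1.355 + (6.442 − 1)/77.62 + (1.603 − 1)/19.95 = 1.456
NF = 10 log₁₀(1.456) = 1.63 dB

1.63 dB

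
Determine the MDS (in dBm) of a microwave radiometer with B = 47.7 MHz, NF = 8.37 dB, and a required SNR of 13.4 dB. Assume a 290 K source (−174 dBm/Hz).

Sensitivity = −174 + 10 log₁₀(B) + NF + SNR_min
= −174 + 76.79 + 8.37 + 13.4
= −75.44 dBm → −75.4 dBm

−75.4 dBm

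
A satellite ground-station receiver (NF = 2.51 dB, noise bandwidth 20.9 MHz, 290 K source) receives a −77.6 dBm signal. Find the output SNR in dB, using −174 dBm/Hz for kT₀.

20.7 dB

Noise floor: N = −174 + 10 log₁₀(B) + NF
10 log₁₀(2.09×10⁷) = 73.2 dB
N = −174 + 73.2 + 2.51 = −98.29 dBm
SNR = P_sig − N = −77.6 − (−98.29) = 20.69 dB → 20.7 dB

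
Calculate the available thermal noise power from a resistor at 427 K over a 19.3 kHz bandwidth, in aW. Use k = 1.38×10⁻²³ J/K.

P_n = kTB = 1.38×10⁻²³ × 427 × 1.93×10⁴ = 1.14×10⁻¹⁶ W = 114 aW

114 aW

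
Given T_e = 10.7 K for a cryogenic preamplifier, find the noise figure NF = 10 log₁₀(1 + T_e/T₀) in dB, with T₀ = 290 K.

0.157 dB

F = 1 + T_e/T₀ = 1 + 10.7/290 = 1.0369
NF = 10 log₁₀(1.0369) = 0.157 dB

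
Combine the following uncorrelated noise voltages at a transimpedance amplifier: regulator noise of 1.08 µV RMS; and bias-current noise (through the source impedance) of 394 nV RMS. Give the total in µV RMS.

1.15 µV

Uncorrelated sources add in power (mean-square): V_tot = √(ΣV_i²)
V_tot = √[(1.08×10⁻⁶)² + (3.94×10⁻⁷)²] = 1.15×10⁻⁶ V = 1.15 µV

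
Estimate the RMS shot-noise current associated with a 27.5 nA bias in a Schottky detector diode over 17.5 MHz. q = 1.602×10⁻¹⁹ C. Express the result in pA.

393 pA

I_n = √(2qI·B)
2qI·B = 2 × 1.602×10⁻¹⁹ × 2.75×10⁻⁸ × 1.75×10⁷ = 1.54×10⁻¹⁹ A²
I_n = √(1.54×10⁻¹⁹) = 3.93×10⁻¹⁰ A = 393 pA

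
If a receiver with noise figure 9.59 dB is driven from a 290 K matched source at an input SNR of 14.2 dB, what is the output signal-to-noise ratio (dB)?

By definition F = SNR_in/SNR_out, so in dB: SNR_out = SNR_in − NF
SNR_out = 14.2 − 9.59 = 4.61 dB

4.61 dB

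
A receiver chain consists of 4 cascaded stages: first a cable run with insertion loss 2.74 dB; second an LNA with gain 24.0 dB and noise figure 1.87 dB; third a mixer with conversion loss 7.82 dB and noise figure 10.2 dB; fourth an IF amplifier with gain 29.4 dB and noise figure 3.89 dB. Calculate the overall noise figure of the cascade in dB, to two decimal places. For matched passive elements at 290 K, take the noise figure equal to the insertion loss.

Convert to linear (a loss of L dB is a gain of −L dB): F_i = 10^(NF_i/10), G_i = 10^(G_i,dB/10)
  Stage 1: F_1 = 10^(2.74/10) = 1.879, G_1 = 10^(−2.74/10) = 0.5321
  Stage 2: F_2 = 10^(1.87/10) = 1.538, G_2 = 10^(24.0/10) = 251.2
  Stage 3: F_3 = 10^(10.2/10) = 10.47, G_3 = 10^(−7.82/10) = 0.1652
  Stage 4: F_4 = 10^(3.89/10) = 2.449, G_4 = 10^(29.4/10) = 871.0
Friis cascade:
  F = 1.879 + (1.538 − 1)/0.5321 + (10.47 − 1)/133.7 + (2.449 − 1)/22.08 = 3.027
NF = 10 log₁₀(3.027) = 4.81 dB

4.81 dB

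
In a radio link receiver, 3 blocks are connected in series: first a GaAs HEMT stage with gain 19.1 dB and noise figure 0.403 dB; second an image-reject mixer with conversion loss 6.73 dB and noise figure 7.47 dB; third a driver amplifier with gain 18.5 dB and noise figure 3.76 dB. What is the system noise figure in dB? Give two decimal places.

0.91 dB

Convert to linear (a loss of L dB is a gain of −L dB): F_i = 10^(NF_i/10), G_i = 10^(G_i,dB/10)
  Stage 1: F_1 = 10^(0.403/10) = 1.097, G_1 = 10^(19.1/10) = 81.28
  Stage 2: F_2 = 10^(7.47/10) = 5.585, G_2 = 10^(−6.73/10) = 0.2123
  Stage 3: F_3 = 10^(3.76/10) = 2.377, G_3 = 10^(18.5/10) = 70.79
Friis cascade:
  F = 1.097 + (5.585 − 1)/81.28 + (2.377 − 1)/17.26 = 1.233
NF = 10 log₁₀(1.233) = 0.91 dB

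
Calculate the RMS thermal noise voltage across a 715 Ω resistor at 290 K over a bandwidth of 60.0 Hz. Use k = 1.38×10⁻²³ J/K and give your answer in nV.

V_n = √(4kTRB)
4kTRB = 4 × 1.38×10⁻²³ × 290 × 7.15×10² × 6.00×10¹ = 6.87×10⁻¹⁶ V²
V_n = √(6.87×10⁻¹⁶) = 2.62×10⁻⁸ V = 26.2 nV

26.2 nV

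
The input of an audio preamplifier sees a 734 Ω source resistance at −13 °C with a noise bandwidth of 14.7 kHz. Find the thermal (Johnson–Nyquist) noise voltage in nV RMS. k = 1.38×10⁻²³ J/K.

394 nV

T = −13 °C + 273.15 = 260.15 K
V_n = √(4kTRB)
4kTRB = 4 × 1.38×10⁻²³ × 260.15 × 7.34×10² × 1.47×10⁴ = 1.55×10⁻¹³ V²
V_n = √(1.55×10⁻¹³) = 3.94×10⁻⁷ V = 394 nV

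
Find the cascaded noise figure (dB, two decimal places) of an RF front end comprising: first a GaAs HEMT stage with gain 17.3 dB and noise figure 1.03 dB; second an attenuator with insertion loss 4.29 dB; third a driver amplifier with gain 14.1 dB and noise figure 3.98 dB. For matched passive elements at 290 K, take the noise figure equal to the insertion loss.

1.38 dB

Convert to linear (a loss of L dB is a gain of −L dB): F_i = 10^(NF_i/10), G_i = 10^(G_i,dB/10)
  Stage 1: F_1 = 10^(1.03/10) = 1.268, G_1 = 10^(17.3/10) = 53.70
  Stage 2: F_2 = 10^(4.29/10) = 2.685, G_2 = 10^(−4.29/10) = 0.3724
  Stage 3: F_3 = 10^(3.98/10) = 2.500, G_3 = 10^(14.1/10) = 25.70
Friis cascade:
  F = 1.268 + (2.685 − 1)/53.70 + (2.500 − 1)/20.00 = 1.374
NF = 10 log₁₀(1.374) = 1.38 dB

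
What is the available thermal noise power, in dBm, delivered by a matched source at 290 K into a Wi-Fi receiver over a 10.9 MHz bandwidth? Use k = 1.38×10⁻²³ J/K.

P_n = kTB = 1.38×10⁻²³ × 290 × 1.09×10⁷ = 4.36×10⁻¹⁴ W
In dBm: 10 log₁₀(4.36×10⁻¹⁴ / 10⁻³) = −103.6 dBm

−103.6 dBm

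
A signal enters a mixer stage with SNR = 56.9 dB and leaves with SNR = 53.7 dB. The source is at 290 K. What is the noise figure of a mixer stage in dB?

NF (dB) = SNR_in(dB) − SNR_out(dB) when the source is at T₀
NF = 56.9 − 53.7 = 3.2 dB

3.2 dB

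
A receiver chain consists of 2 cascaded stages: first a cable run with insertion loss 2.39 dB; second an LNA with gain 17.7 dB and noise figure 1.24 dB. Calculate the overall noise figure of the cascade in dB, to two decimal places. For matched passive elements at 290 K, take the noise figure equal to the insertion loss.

Convert to linear (a loss of L dB is a gain of −L dB): F_i = 10^(NF_i/10), G_i = 10^(G_i,dB/10)
  Stage 1: F_1 = 10^(2.39/10) = 1.734, G_1 = 10^(−2.39/10) = 0.5768
  Stage 2: F_2 = 10^(1.24/10) = 1.330, G_2 = 10^(17.7/10) = 58.88
Friis cascade:
  F = 1.734 + (1.330 − 1)/0.5768 = 2.307
NF = 10 log₁₀(2.307) = 3.63 dB

3.63 dB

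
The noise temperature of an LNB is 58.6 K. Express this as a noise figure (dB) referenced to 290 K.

0.799 dB

F = 1 + T_e/T₀ = 1 + 58.6/290 = 1.20207
NF = 10 log₁₀(1.20207) = 0.799 dB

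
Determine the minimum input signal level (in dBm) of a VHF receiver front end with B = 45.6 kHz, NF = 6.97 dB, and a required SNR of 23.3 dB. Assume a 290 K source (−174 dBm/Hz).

−97.1 dBm

Sensitivity = −174 + 10 log₁₀(B) + NF + SNR_min
= −174 + 46.59 + 6.97 + 23.3
= −97.14 dBm → −97.1 dBm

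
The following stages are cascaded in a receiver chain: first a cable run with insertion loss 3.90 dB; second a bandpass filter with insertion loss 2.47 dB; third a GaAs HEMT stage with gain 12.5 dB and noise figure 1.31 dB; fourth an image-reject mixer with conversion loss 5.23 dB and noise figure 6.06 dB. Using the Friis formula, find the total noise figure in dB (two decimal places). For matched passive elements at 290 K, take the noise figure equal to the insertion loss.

8.20 dB

Convert to linear (a loss of L dB is a gain of −L dB): F_i = 10^(NF_i/10), G_i = 10^(G_i,dB/10)
  Stage 1: F_1 = 10^(3.90/10) = 2.455, G_1 = 10^(−3.90/10) = 0.4074
  Stage 2: F_2 = 10^(2.47/10) = 1.766, G_2 = 10^(−2.47/10) = 0.5662
  Stage 3: F_3 = 10^(1.31/10) = 1.352, G_3 = 10^(12.5/10) = 17.78
  Stage 4: F_4 = 10^(6.06/10) = 4.036, G_4 = 10^(−5.23/10) = 0.2999
Friis cascade:
  F = 2.455 + (1.766 − 1)/0.4074 + (1.352 − 1)/0.2307 + (4.036 − 1)/4.102 = 6.602
NF = 10 log₁₀(6.602) = 8.20 dB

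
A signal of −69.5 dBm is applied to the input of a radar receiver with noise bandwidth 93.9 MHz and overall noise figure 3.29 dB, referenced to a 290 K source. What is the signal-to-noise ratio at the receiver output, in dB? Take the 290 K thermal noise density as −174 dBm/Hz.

21.5 dB

Noise floor: N = −174 + 10 log₁₀(B) + NF
10 log₁₀(9.39×10⁷) = 79.73 dB
N = −174 + 79.73 + 3.29 = −90.98 dBm
SNR = P_sig − N = −69.5 − (−90.98) = 21.48 dB → 21.5 dB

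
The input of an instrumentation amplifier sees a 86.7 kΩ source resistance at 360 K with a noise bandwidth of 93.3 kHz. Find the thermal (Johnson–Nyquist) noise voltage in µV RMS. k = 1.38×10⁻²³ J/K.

V_n = √(4kTRB)
4kTRB = 4 × 1.38×10⁻²³ × 360 × 8.67×10⁴ × 9.33×10⁴ = 1.61×10⁻¹⁰ V²
V_n = √(1.61×10⁻¹⁰) = 1.27×10⁻⁵ V = 12.7 µV

12.7 µV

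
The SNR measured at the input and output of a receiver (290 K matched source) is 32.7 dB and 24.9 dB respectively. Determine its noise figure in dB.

NF (dB) = SNR_in(dB) − SNR_out(dB) when the source is at T₀
NF = 32.7 − 24.9 = 7.8 dB

7.8 dB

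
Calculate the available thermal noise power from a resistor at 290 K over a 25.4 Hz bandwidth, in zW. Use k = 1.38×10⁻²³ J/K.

102 zW

P_n = kTB = 1.38×10⁻²³ × 290 × 2.54×10¹ = 1.02×10⁻¹⁹ W = 102 zW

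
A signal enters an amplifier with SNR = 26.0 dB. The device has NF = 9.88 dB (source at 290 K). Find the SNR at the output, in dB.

16.12 dB

By definition F = SNR_in/SNR_out, so in dB: SNR_out = SNR_in − NF
SNR_out = 26.0 − 9.88 = 16.12 dB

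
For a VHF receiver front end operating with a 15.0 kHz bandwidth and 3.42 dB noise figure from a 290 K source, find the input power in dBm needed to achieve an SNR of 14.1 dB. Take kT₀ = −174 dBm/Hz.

Sensitivity = −174 + 10 log₁₀(B) + NF + SNR_min
= −174 + 41.76 + 3.42 + 14.1
= −114.72 dBm → −114.7 dBm

−114.7 dBm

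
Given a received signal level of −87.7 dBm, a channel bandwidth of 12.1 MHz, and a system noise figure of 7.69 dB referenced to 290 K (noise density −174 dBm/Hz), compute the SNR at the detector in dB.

Noise floor: N = −174 + 10 log₁₀(B) + NF
10 log₁₀(1.21×10⁷) = 70.83 dB
N = −174 + 70.83 + 7.69 = −95.48 dBm
SNR = P_sig − N = −87.7 − (−95.48) = 7.78 dB → 7.8 dB

7.8 dB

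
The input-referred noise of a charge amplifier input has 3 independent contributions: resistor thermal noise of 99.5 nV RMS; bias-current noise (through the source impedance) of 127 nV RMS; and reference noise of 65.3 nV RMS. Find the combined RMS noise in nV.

Uncorrelated sources add in power (mean-square): V_tot = √(ΣV_i²)
V_tot = √[(9.95×10⁻⁸)² + (1.27×10⁻⁷)² + (6.53×10⁻⁸)²] = 1.74×10⁻⁷ V = 174 nV

174 nV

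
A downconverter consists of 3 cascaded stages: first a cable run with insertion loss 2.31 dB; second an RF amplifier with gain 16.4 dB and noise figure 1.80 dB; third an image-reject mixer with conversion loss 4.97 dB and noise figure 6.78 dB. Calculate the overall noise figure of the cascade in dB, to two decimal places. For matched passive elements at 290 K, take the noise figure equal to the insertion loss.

Convert to linear (a loss of L dB is a gain of −L dB): F_i = 10^(NF_i/10), G_i = 10^(G_i,dB/10)
  Stage 1: F_1 = 10^(2.31/10) = 1.702, G_1 = 10^(−2.31/10) = 0.5875
  Stage 2: F_2 = 10^(1.80/10) = 1.514, G_2 = 10^(16.4/10) = 43.65
  Stage 3: F_3 = 10^(6.78/10) = 4.764, G_3 = 10^(−4.97/10) = 0.3184
Friis cascade:
  F = 1.702 + (1.514 − 1)/0.5875 + (4.764 − 1)/25.64 = 2.723
NF = 10 log₁₀(2.723) = 4.35 dB

4.35 dB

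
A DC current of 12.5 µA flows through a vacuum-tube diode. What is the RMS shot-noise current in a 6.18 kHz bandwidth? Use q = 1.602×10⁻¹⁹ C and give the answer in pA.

I_n = √(2qI·B)
2qI·B = 2 × 1.602×10⁻¹⁹ × 1.25×10⁻⁵ × 6.18×10³ = 2.48×10⁻²⁰ A²
I_n = √(2.48×10⁻²⁰) = 1.57×10⁻¹⁰ A = 157 pA

157 pA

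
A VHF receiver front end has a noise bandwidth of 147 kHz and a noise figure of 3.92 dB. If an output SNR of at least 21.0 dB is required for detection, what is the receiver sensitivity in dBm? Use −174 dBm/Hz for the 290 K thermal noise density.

−97.4 dBm

Sensitivity = −174 + 10 log₁₀(B) + NF + SNR_min
= −174 + 51.67 + 3.92 + 21.0
= −97.41 dBm → −97.4 dBm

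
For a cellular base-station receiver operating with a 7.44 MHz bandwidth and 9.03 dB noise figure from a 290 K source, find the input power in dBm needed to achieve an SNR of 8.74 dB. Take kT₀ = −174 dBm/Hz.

−87.5 dBm

Sensitivity = −174 + 10 log₁₀(B) + NF + SNR_min
= −174 + 68.72 + 9.03 + 8.74
= −87.51 dBm → −87.5 dBm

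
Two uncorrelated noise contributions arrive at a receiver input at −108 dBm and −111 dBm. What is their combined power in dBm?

−106.2 dBm

Convert to linear, add, convert back:
P₁ = 1.58×10⁻¹⁴ W, P₂ = 7.94×10⁻¹⁵ W
P_tot = 2.38×10⁻¹⁴ W → 10 log₁₀(P_tot / 10⁻³) = −106.2 dBm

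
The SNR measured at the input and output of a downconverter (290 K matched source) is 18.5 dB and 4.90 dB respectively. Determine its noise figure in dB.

NF (dB) = SNR_in(dB) − SNR_out(dB) when the source is at T₀
NF = 18.5 − 4.90 = 13.60 dB

13.60 dB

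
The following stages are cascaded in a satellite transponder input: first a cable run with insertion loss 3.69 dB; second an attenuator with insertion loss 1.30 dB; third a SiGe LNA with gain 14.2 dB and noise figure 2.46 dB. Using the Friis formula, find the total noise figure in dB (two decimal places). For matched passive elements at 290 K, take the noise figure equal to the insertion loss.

Convert to linear (a loss of L dB is a gain of −L dB): F_i = 10^(NF_i/10), G_i = 10^(G_i,dB/10)
  Stage 1: F_1 = 10^(3.69/10) = 2.339, G_1 = 10^(−3.69/10) = 0.4276
  Stage 2: F_2 = 10^(1.30/10) = 1.349, G_2 = 10^(−1.30/10) = 0.7413
  Stage 3: F_3 = 10^(2.46/10) = 1.762, G_3 = 10^(14.2/10) = 26.30
Friis cascade:
  F = 2.339 + (1.349 − 1)/0.4276 + (1.762 − 1)/0.3170 = 5.559
NF = 10 log₁₀(5.559) = 7.45 dB

7.45 dB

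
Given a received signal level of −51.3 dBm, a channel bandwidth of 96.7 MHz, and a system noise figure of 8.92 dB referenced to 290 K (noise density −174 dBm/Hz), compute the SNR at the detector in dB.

Noise floor: N = −174 + 10 log₁₀(B) + NF
10 log₁₀(9.67×10⁷) = 79.85 dB
N = −174 + 79.85 + 8.92 = −85.23 dBm
SNR = P_sig − N = −51.3 − (−85.23) = 33.93 dB → 33.9 dB

33.9 dB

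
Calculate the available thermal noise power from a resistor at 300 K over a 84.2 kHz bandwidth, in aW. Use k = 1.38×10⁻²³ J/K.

P_n = kTB = 1.38×10⁻²³ × 300 × 8.42×10⁴ = 3.49×10⁻¹⁶ W = 349 aW

349 aW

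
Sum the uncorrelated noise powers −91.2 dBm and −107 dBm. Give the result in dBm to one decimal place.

Convert to linear, add, convert back:
P₁ = 7.59×10⁻¹³ W, P₂ = 2.00×10⁻¹⁴ W
P_tot = 7.79×10⁻¹³ W → 10 log₁₀(P_tot / 10⁻³) = −91.1 dBm

−91.1 dBm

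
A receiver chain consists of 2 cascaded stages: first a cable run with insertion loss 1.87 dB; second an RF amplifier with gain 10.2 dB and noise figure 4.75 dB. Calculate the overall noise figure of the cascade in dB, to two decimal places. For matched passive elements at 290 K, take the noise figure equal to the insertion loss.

6.62 dB

Convert to linear (a loss of L dB is a gain of −L dB): F_i = 10^(NF_i/10), G_i = 10^(G_i,dB/10)
  Stage 1: F_1 = 10^(1.87/10) = 1.538, G_1 = 10^(−1.87/10) = 0.6501
  Stage 2: F_2 = 10^(4.75/10) = 2.985, G_2 = 10^(10.2/10) = 10.47
Friis cascade:
  F = 1.538 + (2.985 − 1)/0.6501 = 4.592
NF = 10 log₁₀(4.592) = 6.62 dB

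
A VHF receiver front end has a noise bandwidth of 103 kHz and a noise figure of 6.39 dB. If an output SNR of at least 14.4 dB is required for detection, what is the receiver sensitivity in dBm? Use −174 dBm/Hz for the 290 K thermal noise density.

Sensitivity = −174 + 10 log₁₀(B) + NF + SNR_min
= −174 + 50.13 + 6.39 + 14.4
= −103.08 dBm → −103.1 dBm

−103.1 dBm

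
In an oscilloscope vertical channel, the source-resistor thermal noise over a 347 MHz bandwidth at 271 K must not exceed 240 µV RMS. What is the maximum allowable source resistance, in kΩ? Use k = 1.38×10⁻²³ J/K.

11.1 kΩ

Johnson–Nyquist: V_n = √(4kTRB) ⇒ R = V_n² / (4kTB)
4kTB = 4 × 1.38×10⁻²³ × 271 × 3.47×10⁸ = 5.19×10⁻¹²
R = (2.40×10⁻⁴)² / 5.19×10⁻¹² = 1.11×10⁴ Ω = 11.1 kΩ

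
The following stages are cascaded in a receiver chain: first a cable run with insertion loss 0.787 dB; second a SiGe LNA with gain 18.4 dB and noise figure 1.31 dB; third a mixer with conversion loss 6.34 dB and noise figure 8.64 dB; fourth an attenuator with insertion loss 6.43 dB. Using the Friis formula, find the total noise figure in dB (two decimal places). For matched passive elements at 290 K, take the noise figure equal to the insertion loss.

Convert to linear (a loss of L dB is a gain of −L dB): F_i = 10^(NF_i/10), G_i = 10^(G_i,dB/10)
  Stage 1: F_1 = 10^(0.787/10) = 1.199, G_1 = 10^(−0.787/10) = 0.8343
  Stage 2: F_2 = 10^(1.31/10) = 1.352, G_2 = 10^(18.4/10) = 69.18
  Stage 3: F_3 = 10^(8.64/10) = 7.311, G_3 = 10^(−6.34/10) = 0.2323
  Stage 4: F_4 = 10^(6.43/10) = 4.395, G_4 = 10^(−6.43/10) = 0.2275
Friis cascade:
  F = 1.199 + (1.352 − 1)/0.8343 + (7.311 − 1)/57.72 + (4.395 − 1)/13.41 = 1.983
NF = 10 log₁₀(1.983) = 2.97 dB

2.97 dB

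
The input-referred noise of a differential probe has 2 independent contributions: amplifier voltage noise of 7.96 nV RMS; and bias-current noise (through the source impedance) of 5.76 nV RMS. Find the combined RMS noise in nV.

9.83 nV

Uncorrelated sources add in power (mean-square): V_tot = √(ΣV_i²)
V_tot = √[(7.96×10⁻⁹)² + (5.76×10⁻⁹)²] = 9.83×10⁻⁹ V = 9.83 nV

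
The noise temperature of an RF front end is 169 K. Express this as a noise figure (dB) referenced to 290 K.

F = 1 + T_e/T₀ = 1 + 169/290 = 1.58276
NF = 10 log₁₀(1.58276) = 1.99 dB

1.99 dB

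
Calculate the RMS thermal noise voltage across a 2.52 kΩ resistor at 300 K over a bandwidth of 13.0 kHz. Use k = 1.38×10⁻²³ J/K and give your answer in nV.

V_n = √(4kTRB)
4kTRB = 4 × 1.38×10⁻²³ × 300 × 2.52×10³ × 1.30×10⁴ = 5.43×10⁻¹³ V²
V_n = √(5.43×10⁻¹³) = 7.37×10⁻⁷ V = 737 nV

737 nV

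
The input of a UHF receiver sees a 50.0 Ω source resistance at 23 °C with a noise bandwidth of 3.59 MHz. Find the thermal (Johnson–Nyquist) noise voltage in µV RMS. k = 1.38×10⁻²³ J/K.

T = 23 °C + 273.15 = 296.15 K
V_n = √(4kTRB)
4kTRB = 4 × 1.38×10⁻²³ × 296.15 × 5.00×10¹ × 3.59×10⁶ = 2.93×10⁻¹² V²
V_n = √(2.93×10⁻¹²) = 1.71×10⁻⁶ V = 1.71 µV

1.71 µV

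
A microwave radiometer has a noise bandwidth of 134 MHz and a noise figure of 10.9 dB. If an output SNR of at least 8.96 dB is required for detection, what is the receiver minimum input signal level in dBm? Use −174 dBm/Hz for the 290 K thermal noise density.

−72.9 dBm

Sensitivity = −174 + 10 log₁₀(B) + NF + SNR_min
= −174 + 81.27 + 10.9 + 8.96
= −72.87 dBm → −72.9 dBm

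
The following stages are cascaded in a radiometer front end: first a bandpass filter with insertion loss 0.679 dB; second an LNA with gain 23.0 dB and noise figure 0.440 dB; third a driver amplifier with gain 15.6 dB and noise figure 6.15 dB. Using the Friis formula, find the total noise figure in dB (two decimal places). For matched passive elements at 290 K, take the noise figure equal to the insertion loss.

1.18 dB

Convert to linear (a loss of L dB is a gain of −L dB): F_i = 10^(NF_i/10), G_i = 10^(G_i,dB/10)
  Stage 1: F_1 = 10^(0.679/10) = 1.169, G_1 = 10^(−0.679/10) = 0.8553
  Stage 2: F_2 = 10^(0.440/10) = 1.107, G_2 = 10^(23.0/10) = 199.5
  Stage 3: F_3 = 10^(6.15/10) = 4.121, G_3 = 10^(15.6/10) = 36.31
Friis cascade:
  F = 1.169 + (1.107 − 1)/0.8553 + (4.121 − 1)/170.6 = 1.312
NF = 10 log₁₀(1.312) = 1.18 dB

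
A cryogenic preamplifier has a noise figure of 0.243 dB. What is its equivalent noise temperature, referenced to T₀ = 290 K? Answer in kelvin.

16.7 K

F = 10^(0.243/10) = 1.05755
T_e = (F − 1)·T₀ = (1.05755 − 1) × 290 = 16.7 K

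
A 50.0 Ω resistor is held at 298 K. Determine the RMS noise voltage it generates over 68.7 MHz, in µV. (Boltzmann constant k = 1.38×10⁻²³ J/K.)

V_n = √(4kTRB)
4kTRB = 4 × 1.38×10⁻²³ × 298 × 5.00×10¹ × 6.87×10⁷ = 5.65×10⁻¹¹ V²
V_n = √(5.65×10⁻¹¹) = 7.52×10⁻⁶ V = 7.52 µV

7.52 µV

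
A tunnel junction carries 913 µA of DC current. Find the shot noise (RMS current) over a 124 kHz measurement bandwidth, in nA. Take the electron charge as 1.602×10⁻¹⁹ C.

6.02 nA

I_n = √(2qI·B)
2qI·B = 2 × 1.602×10⁻¹⁹ × 9.13×10⁻⁴ × 1.24×10⁵ = 3.63×10⁻¹⁷ A²
I_n = √(3.63×10⁻¹⁷) = 6.02×10⁻⁹ A = 6.02 nA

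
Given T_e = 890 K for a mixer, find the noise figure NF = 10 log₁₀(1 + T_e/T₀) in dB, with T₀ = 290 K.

F = 1 + T_e/T₀ = 1 + 890/290 = 4.06897
NF = 10 log₁₀(4.06897) = 6.09 dB

6.09 dB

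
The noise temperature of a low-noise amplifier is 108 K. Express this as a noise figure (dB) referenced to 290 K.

F = 1 + T_e/T₀ = 1 + 108/290 = 1.37241
NF = 10 log₁₀(1.37241) = 1.37 dB

1.37 dB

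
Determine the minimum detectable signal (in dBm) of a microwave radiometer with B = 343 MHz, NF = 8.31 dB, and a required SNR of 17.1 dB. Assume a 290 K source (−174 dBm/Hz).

Sensitivity = −174 + 10 log₁₀(B) + NF + SNR_min
= −174 + 85.35 + 8.31 + 17.1
= −63.24 dBm → −63.2 dBm

−63.2 dBm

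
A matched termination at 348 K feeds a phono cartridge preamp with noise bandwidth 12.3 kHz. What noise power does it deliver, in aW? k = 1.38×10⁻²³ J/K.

59.1 aW

P_n = kTB = 1.38×10⁻²³ × 348 × 1.23×10⁴ = 5.91×10⁻¹⁷ W = 59.1 aW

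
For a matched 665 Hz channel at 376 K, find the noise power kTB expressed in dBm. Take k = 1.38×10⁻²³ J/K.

−144.6 dBm

P_n = kTB = 1.38×10⁻²³ × 376 × 6.65×10² = 3.45×10⁻¹⁸ W
In dBm: 10 log₁₀(3.45×10⁻¹⁸ / 10⁻³) = −144.6 dBm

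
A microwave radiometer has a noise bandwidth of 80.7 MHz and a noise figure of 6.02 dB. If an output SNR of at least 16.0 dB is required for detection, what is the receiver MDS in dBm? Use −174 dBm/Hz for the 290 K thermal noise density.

−72.9 dBm

Sensitivity = −174 + 10 log₁₀(B) + NF + SNR_min
= −174 + 79.07 + 6.02 + 16.0
= −72.91 dBm → −72.9 dBm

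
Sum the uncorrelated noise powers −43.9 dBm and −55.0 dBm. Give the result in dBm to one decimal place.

−43.6 dBm

Convert to linear, add, convert back:
P₁ = 4.07×10⁻⁸ W, P₂ = 3.16×10⁻⁹ W
P_tot = 4.39×10⁻⁸ W → 10 log₁₀(P_tot / 10⁻³) = −43.6 dBm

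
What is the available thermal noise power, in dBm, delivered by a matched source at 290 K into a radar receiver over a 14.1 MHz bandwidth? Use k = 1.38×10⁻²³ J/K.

P_n = kTB = 1.38×10⁻²³ × 290 × 1.41×10⁷ = 5.64×10⁻¹⁴ W
In dBm: 10 log₁₀(5.64×10⁻¹⁴ / 10⁻³) = −102.5 dBm

−102.5 dBm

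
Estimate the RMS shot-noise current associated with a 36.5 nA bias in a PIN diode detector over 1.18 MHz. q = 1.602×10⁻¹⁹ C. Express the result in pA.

I_n = √(2qI·B)
2qI·B = 2 × 1.602×10⁻¹⁹ × 3.65×10⁻⁸ × 1.18×10⁶ = 1.38×10⁻²⁰ A²
I_n = √(1.38×10⁻²⁰) = 1.17×10⁻¹⁰ A = 117 pA

117 pA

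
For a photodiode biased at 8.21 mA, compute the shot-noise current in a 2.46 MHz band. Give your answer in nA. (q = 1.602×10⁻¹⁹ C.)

80.4 nA

I_n = √(2qI·B)
2qI·B = 2 × 1.602×10⁻¹⁹ × 8.21×10⁻³ × 2.46×10⁶ = 6.47×10⁻¹⁵ A²
I_n = √(6.47×10⁻¹⁵) = 8.04×10⁻⁸ A = 80.4 nA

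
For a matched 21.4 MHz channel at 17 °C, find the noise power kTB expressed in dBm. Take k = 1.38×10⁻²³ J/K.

−100.7 dBm

T = 17 °C + 273.15 = 290.15 K
P_n = kTB = 1.38×10⁻²³ × 290.15 × 2.14×10⁷ = 8.57×10⁻¹⁴ W
In dBm: 10 log₁₀(8.57×10⁻¹⁴ / 10⁻³) = −100.7 dBm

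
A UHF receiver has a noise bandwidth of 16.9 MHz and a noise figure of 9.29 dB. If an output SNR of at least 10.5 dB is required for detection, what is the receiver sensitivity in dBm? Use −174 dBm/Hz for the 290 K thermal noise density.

Sensitivity = −174 + 10 log₁₀(B) + NF + SNR_min
= −174 + 72.28 + 9.29 + 10.5
= −81.93 dBm → −81.9 dBm

−81.9 dBm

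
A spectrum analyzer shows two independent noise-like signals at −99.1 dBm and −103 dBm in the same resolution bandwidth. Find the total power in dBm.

−97.6 dBm

Convert to linear, add, convert back:
P₁ = 1.23×10⁻¹³ W, P₂ = 5.01×10⁻¹⁴ W
P_tot = 1.73×10⁻¹³ W → 10 log₁₀(P_tot / 10⁻³) = −97.6 dBm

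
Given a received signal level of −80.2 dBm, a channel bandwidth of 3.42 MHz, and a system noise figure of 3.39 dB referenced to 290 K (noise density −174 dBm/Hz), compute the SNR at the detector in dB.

25.1 dB

Noise floor: N = −174 + 10 log₁₀(B) + NF
10 log₁₀(3.42×10⁶) = 65.34 dB
N = −174 + 65.34 + 3.39 = −105.27 dBm
SNR = P_sig − N = −80.2 − (−105.27) = 25.07 dB → 25.1 dB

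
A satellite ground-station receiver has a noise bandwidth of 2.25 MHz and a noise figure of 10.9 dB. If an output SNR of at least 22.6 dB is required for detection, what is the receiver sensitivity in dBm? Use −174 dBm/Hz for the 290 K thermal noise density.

Sensitivity = −174 + 10 log₁₀(B) + NF + SNR_min
= −174 + 63.52 + 10.9 + 22.6
= −76.98 dBm → −77.0 dBm

−77.0 dBm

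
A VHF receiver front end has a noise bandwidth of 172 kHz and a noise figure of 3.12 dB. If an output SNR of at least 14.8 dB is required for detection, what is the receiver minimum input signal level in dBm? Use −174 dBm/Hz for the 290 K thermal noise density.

−103.7 dBm

Sensitivity = −174 + 10 log₁₀(B) + NF + SNR_min
= −174 + 52.36 + 3.12 + 14.8
= −103.72 dBm → −103.7 dBm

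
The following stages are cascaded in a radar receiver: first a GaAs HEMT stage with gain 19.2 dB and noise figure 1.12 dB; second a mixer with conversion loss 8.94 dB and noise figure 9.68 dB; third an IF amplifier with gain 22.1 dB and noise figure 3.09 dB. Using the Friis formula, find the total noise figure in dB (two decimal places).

1.74 dB

Convert to linear (a loss of L dB is a gain of −L dB): F_i = 10^(NF_i/10), G_i = 10^(G_i,dB/10)
  Stage 1: F_1 = 10^(1.12/10) = 1.294, G_1 = 10^(19.2/10) = 83.18
  Stage 2: F_2 = 10^(9.68/10) = 9.290, G_2 = 10^(−8.94/10) = 0.1276
  Stage 3: F_3 = 10^(3.09/10) = 2.037, G_3 = 10^(22.1/10) = 162.2
Friis cascade:
  F = 1.294 + (9.290 − 1)/83.18 + (2.037 − 1)/10.62 = 1.492
NF = 10 log₁₀(1.492) = 1.74 dB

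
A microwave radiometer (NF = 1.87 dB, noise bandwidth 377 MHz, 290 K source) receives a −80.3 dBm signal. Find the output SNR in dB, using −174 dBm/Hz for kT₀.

6.1 dB

Noise floor: N = −174 + 10 log₁₀(B) + NF
10 log₁₀(3.77×10⁸) = 85.76 dB
N = −174 + 85.76 + 1.87 = −86.37 dBm
SNR = P_sig − N = −80.3 − (−86.37) = 6.07 dB → 6.1 dB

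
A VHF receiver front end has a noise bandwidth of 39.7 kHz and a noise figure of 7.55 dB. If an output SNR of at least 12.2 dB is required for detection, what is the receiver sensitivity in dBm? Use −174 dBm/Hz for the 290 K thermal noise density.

−108.3 dBm

Sensitivity = −174 + 10 log₁₀(B) + NF + SNR_min
= −174 + 45.99 + 7.55 + 12.2
= −108.26 dBm → −108.3 dBm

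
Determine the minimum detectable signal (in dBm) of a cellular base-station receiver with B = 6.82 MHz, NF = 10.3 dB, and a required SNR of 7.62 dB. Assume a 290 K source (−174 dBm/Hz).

−87.7 dBm

Sensitivity = −174 + 10 log₁₀(B) + NF + SNR_min
= −174 + 68.34 + 10.3 + 7.62
= −87.74 dBm → −87.7 dBm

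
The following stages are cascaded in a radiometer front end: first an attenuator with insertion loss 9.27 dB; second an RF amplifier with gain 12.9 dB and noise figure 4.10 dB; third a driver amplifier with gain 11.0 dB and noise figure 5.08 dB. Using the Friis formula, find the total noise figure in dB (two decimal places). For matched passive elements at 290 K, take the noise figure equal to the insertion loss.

Convert to linear (a loss of L dB is a gain of −L dB): F_i = 10^(NF_i/10), G_i = 10^(G_i,dB/10)
  Stage 1: F_1 = 10^(9.27/10) = 8.453, G_1 = 10^(−9.27/10) = 0.1183
  Stage 2: F_2 = 10^(4.10/10) = 2.570, G_2 = 10^(12.9/10) = 19.50
  Stage 3: F_3 = 10^(5.08/10) = 3.221, G_3 = 10^(11.0/10) = 12.59
Friis cascade:
  F = 8.453 + (2.570 − 1)/0.1183 + (3.221 − 1)/2.307 = 22.69
NF = 10 log₁₀(22.69) = 13.56 dB

13.56 dB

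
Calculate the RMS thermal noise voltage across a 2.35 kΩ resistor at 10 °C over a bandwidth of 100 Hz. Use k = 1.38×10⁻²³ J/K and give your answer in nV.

60.6 nV

T = 10 °C + 273.15 = 283.15 K
V_n = √(4kTRB)
4kTRB = 4 × 1.38×10⁻²³ × 283.15 × 2.35×10³ × 1.00×10² = 3.67×10⁻¹⁵ V²
V_n = √(3.67×10⁻¹⁵) = 6.06×10⁻⁸ V = 60.6 nV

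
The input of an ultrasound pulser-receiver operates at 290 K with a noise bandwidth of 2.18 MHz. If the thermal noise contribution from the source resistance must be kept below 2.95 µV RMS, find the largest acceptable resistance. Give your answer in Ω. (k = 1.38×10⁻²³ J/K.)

249 Ω

Johnson–Nyquist: V_n = √(4kTRB) ⇒ R = V_n² / (4kTB)
4kTB = 4 × 1.38×10⁻²³ × 290 × 2.18×10⁶ = 3.49×10⁻¹⁴
R = (2.95×10⁻⁶)² / 3.49×10⁻¹⁴ = 2.49×10² Ω = 249 Ω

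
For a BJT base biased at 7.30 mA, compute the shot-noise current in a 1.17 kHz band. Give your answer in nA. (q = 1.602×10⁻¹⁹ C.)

1.65 nA

I_n = √(2qI·B)
2qI·B = 2 × 1.602×10⁻¹⁹ × 7.30×10⁻³ × 1.17×10³ = 2.74×10⁻¹⁸ A²
I_n = √(2.74×10⁻¹⁸) = 1.65×10⁻⁹ A = 1.65 nA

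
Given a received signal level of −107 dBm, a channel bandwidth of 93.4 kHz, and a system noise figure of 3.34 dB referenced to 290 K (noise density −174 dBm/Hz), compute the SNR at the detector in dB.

14.0 dB

Noise floor: N = −174 + 10 log₁₀(B) + NF
10 log₁₀(9.34×10⁴) = 49.7 dB
N = −174 + 49.7 + 3.34 = −120.96 dBm
SNR = P_sig − N = −107 − (−120.96) = 13.96 dB → 14.0 dB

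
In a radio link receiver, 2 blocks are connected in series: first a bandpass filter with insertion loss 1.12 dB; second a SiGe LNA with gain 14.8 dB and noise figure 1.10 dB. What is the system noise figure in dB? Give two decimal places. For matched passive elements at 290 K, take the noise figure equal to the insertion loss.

2.22 dB

Convert to linear (a loss of L dB is a gain of −L dB): F_i = 10^(NF_i/10), G_i = 10^(G_i,dB/10)
  Stage 1: F_1 = 10^(1.12/10) = 1.294, G_1 = 10^(−1.12/10) = 0.7727
  Stage 2: F_2 = 10^(1.10/10) = 1.288, G_2 = 10^(14.8/10) = 30.20
Friis cascade:
  F = 1.294 + (1.288 − 1)/0.7727 = 1.667
NF = 10 log₁₀(1.667) = 2.22 dB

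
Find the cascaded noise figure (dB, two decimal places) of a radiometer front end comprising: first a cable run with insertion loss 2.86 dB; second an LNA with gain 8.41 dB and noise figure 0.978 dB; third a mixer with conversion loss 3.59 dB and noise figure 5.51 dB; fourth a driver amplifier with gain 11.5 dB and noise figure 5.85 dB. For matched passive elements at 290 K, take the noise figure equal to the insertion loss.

6.94 dB

Convert to linear (a loss of L dB is a gain of −L dB): F_i = 10^(NF_i/10), G_i = 10^(G_i,dB/10)
  Stage 1: F_1 = 10^(2.86/10) = 1.932, G_1 = 10^(−2.86/10) = 0.5176
  Stage 2: F_2 = 10^(0.978/10) = 1.253, G_2 = 10^(8.41/10) = 6.934
  Stage 3: F_3 = 10^(5.51/10) = 3.556, G_3 = 10^(−3.59/10) = 0.4375
  Stage 4: F_4 = 10^(5.85/10) = 3.846, G_4 = 10^(11.5/10) = 14.13
Friis cascade:
  F = 1.932 + (1.253 − 1)/0.5176 + (3.556 − 1)/3.589 + (3.846 − 1)/1.570 = 4.944
NF = 10 log₁₀(4.944) = 6.94 dB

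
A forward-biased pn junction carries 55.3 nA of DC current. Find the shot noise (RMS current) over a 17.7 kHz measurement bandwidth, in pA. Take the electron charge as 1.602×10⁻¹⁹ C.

17.7 pA

I_n = √(2qI·B)
2qI·B = 2 × 1.602×10⁻¹⁹ × 5.53×10⁻⁸ × 1.77×10⁴ = 3.14×10⁻²² A²
I_n = √(3.14×10⁻²²) = 1.77×10⁻¹¹ A = 17.7 pA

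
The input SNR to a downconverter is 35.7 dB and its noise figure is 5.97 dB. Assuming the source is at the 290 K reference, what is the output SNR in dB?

By definition F = SNR_in/SNR_out, so in dB: SNR_out = SNR_in − NF
SNR_out = 35.7 − 5.97 = 29.73 dB

29.73 dB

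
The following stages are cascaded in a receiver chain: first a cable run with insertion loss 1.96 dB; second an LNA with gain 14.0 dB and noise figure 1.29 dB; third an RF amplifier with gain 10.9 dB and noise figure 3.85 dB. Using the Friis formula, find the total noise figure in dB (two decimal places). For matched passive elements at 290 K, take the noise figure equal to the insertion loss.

3.43 dB

Convert to linear (a loss of L dB is a gain of −L dB): F_i = 10^(NF_i/10), G_i = 10^(G_i,dB/10)
  Stage 1: F_1 = 10^(1.96/10) = 1.570, G_1 = 10^(−1.96/10) = 0.6368
  Stage 2: F_2 = 10^(1.29/10) = 1.346, G_2 = 10^(14.0/10) = 25.12
  Stage 3: F_3 = 10^(3.85/10) = 2.427, G_3 = 10^(10.9/10) = 12.30
Friis cascade:
  F = 1.570 + (1.346 − 1)/0.6368 + (2.427 − 1)/16.00 = 2.203
NF = 10 log₁₀(2.203) = 3.43 dB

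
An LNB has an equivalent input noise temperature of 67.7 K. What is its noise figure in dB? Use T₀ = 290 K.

F = 1 + T_e/T₀ = 1 + 67.7/290 = 1.23345
NF = 10 log₁₀(1.23345) = 0.911 dB

0.911 dB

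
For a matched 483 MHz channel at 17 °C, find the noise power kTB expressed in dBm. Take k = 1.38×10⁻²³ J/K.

T = 17 °C + 273.15 = 290.15 K
P_n = kTB = 1.38×10⁻²³ × 290.15 × 4.83×10⁸ = 1.93×10⁻¹² W
In dBm: 10 log₁₀(1.93×10⁻¹² / 10⁻³) = −87.1 dBm

−87.1 dBm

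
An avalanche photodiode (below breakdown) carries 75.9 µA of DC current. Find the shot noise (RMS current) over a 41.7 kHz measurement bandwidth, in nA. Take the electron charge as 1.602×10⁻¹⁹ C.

1.01 nA

I_n = √(2qI·B)
2qI·B = 2 × 1.602×10⁻¹⁹ × 7.59×10⁻⁵ × 4.17×10⁴ = 1.01×10⁻¹⁸ A²
I_n = √(1.01×10⁻¹⁸) = 1.01×10⁻⁹ A = 1.01 nA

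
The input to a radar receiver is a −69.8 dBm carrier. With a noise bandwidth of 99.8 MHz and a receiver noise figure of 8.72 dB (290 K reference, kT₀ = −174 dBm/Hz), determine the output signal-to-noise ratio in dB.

15.5 dB

Noise floor: N = −174 + 10 log₁₀(B) + NF
10 log₁₀(9.98×10⁷) = 79.99 dB
N = −174 + 79.99 + 8.72 = −85.29 dBm
SNR = P_sig − N = −69.8 − (−85.29) = 15.49 dB → 15.5 dB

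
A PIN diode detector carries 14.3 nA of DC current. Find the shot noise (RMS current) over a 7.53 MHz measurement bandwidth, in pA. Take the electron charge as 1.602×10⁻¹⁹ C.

186 pA

I_n = √(2qI·B)
2qI·B = 2 × 1.602×10⁻¹⁹ × 1.43×10⁻⁸ × 7.53×10⁶ = 3.45×10⁻²⁰ A²
I_n = √(3.45×10⁻²⁰) = 1.86×10⁻¹⁰ A = 186 pA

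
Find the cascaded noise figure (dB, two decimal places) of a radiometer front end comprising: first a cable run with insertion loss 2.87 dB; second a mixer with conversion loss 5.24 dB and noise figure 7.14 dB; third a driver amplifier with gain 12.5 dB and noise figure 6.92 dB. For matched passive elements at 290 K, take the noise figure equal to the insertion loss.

Convert to linear (a loss of L dB is a gain of −L dB): F_i = 10^(NF_i/10), G_i = 10^(G_i,dB/10)
  Stage 1: F_1 = 10^(2.87/10) = 1.936, G_1 = 10^(−2.87/10) = 0.5164
  Stage 2: F_2 = 10^(7.14/10) = 5.176, G_2 = 10^(−5.24/10) = 0.2992
  Stage 3: F_3 = 10^(6.92/10) = 4.920, G_3 = 10^(12.5/10) = 17.78
Friis cascade:
  F = 1.936 + (5.176 − 1)/0.5164 + (4.920 − 1)/0.1545 = 35.39
NF = 10 log₁₀(35.39) = 15.49 dB

15.49 dB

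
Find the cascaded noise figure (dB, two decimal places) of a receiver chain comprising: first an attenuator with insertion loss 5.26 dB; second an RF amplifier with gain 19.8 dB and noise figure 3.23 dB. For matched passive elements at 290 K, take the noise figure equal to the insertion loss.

8.49 dB

Convert to linear (a loss of L dB is a gain of −L dB): F_i = 10^(NF_i/10), G_i = 10^(G_i,dB/10)
  Stage 1: F_1 = 10^(5.26/10) = 3.357, G_1 = 10^(−5.26/10) = 0.2979
  Stage 2: F_2 = 10^(3.23/10) = 2.104, G_2 = 10^(19.8/10) = 95.50
Friis cascade:
  F = 3.357 + (2.104 − 1)/0.2979 = 7.063
NF = 10 log₁₀(7.063) = 8.49 dB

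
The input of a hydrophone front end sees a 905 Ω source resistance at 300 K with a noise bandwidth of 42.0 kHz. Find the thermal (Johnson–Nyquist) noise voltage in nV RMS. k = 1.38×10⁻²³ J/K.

V_n = √(4kTRB)
4kTRB = 4 × 1.38×10⁻²³ × 300 × 9.05×10² × 4.20×10⁴ = 6.29×10⁻¹³ V²
V_n = √(6.29×10⁻¹³) = 7.93×10⁻⁷ V = 793 nV

793 nV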